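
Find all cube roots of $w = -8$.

|w| = 8, arg(w) = 180°
Root modulus = 8^(1/3) = 2
Root arguments: θ_k = (180° + 360°k)/3 for k = 0, 1, ..., 2
Roots: 1 + sqrt(3)i, -2, 1 - sqrt(3)i


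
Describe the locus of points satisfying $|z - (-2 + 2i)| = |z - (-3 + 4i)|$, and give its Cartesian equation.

|z - z1| = |z - z2| means z is equidistant from z1 and z2,
i.e. the perpendicular bisector of the segment from (-2, 2) to (-3, 4) (midpoint (-5/2, 3)).
With z = x + yi, square both sides:
(x - (-2))^2 + (y - 2)^2 = (x - (-3))^2 + (y - 4)^2
The x^2 and y^2 terms cancel: -2x + 4y = 25 - 8 = 17
Simplify: 2x - 4y = -17
Locus: Perpendicular bisector of the segment from (-2, 2) to (-3, 4): the line 2x - 4y = -17


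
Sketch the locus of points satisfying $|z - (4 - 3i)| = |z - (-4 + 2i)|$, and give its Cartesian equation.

|z - z1| = |z - z2| means z is equidistant from z1 and z2,
i.e. the perpendicular bisector of the segment from (4, -3) to (-4, 2) (midpoint (0, -1/2)).
With z = x + yi, square both sides:
(x - 4)^2 + (y - (-3))^2 = (x - (-4))^2 + (y - 2)^2
The x^2 and y^2 terms cancel: -16x + 10y = 20 - 25 = -5
Simplify: 16x - 10y = 5
Locus: Perpendicular bisector of the segment from (4, -3) to (-4, 2): the line 16x - 10y = 5


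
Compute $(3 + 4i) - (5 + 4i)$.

(3 - 5) + (4 - 4)i = -2


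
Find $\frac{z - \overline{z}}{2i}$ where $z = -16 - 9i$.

z - conjugate(z) = 2bi
(z - conjugate(z))/(2i) = 2bi/(2i) = b = -9


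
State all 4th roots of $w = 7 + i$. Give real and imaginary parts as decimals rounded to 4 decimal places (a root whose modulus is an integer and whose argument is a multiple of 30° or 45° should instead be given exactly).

|w| = sqrt(50) ≈ 7.071068, arg(w) ≈ 8.130102°
Root modulus = sqrt(50)^(1/4) ≈ 1.630689
Root arguments: θ_k = (arg(w) + 360°k)/4 for k = 0, 1, ..., 3
Compute each root as (root modulus)(cos θ_k + i sin θ_k) using full-precision intermediates, then round to 4 decimal places.
Roots: 1.6297 + 0.0578i, -0.0578 + 1.6297i, -1.6297 - 0.0578i, 0.0578 - 1.6297i


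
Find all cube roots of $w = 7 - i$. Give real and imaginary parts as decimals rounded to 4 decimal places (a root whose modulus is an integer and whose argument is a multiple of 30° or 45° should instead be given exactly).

|w| = sqrt(50) ≈ 7.071068, arg(w) ≈ 351.869898°
Root modulus = sqrt(50)^(1/3) ≈ 1.919383
Root arguments: θ_k = (arg(w) + 360°k)/3 for k = 0, 1, ..., 2
Compute each root as (root modulus)(cos θ_k + i sin θ_k) using full-precision intermediates, then round to 4 decimal places.
Roots: -0.8800 + 1.7058i, -1.0372 - 1.6150i, 1.9172 - 0.0908i


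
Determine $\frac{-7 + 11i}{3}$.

Divisor is real, so divide each part by 3:
= -7/3 + (11/3)i


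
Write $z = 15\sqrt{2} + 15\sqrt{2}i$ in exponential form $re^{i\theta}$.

r = |z| = sqrt((15*sqrt(2))^2 + (15*sqrt(2))^2) = sqrt(450 + 450) = sqrt(900) = 30
θ = arctan(b/a) = arctan(21.2132/21.2132) (quadrant-adjusted) = 45° = π/4
z = 30e^(i*π/4)


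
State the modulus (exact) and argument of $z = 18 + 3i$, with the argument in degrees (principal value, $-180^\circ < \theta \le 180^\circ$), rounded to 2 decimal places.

|z| = sqrt(18^2 + 3^2) = sqrt(333)
arg(z) = arctan(b/a) = arctan(3/18) (quadrant-adjusted) = 9.46°


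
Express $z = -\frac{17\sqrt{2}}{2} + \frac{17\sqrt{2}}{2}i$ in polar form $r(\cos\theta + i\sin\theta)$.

r = |z| = sqrt(a^2 + b^2) = sqrt((-17*sqrt(2)/2)^2 + (17*sqrt(2)/2)^2) = sqrt(289/2 + 289/2) = sqrt(289) = 17
θ = arctan(b/a) = arctan(12.0208/-12.0208) (quadrant-adjusted) = 135°
z = 17(cos 135° + i sin 135°)


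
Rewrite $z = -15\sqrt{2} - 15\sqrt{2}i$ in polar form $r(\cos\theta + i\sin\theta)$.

r = |z| = sqrt(a^2 + b^2) = sqrt((-15*sqrt(2))^2 + (-15*sqrt(2))^2) = sqrt(450 + 450) = sqrt(900) = 30
θ = arctan(b/a) = arctan(-21.2132/-21.2132) (quadrant-adjusted) = 225°
z = 30(cos 225° + i sin 225°)


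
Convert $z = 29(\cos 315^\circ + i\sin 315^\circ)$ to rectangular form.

a = r cos θ = 29 * sqrt(2)/2 = 29*sqrt(2)/2
b = r sin θ = 29 * -sqrt(2)/2 = -29*sqrt(2)/2
z = 29*sqrt(2)/2 - (29*sqrt(2)/2)i


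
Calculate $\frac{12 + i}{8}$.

Divisor is real, so divide each part by 8:
= 3/2 + (1/8)i


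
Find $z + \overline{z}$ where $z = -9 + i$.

z + conjugate(z) = (a + bi) + (a - bi) = 2a
= 2 * (-9) = -18


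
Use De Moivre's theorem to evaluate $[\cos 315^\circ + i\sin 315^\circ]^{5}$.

By De Moivre: z^n = r^n(cos(nθ) + i sin(nθ))
= 1^5(cos(5*315°) + i sin(5*315°))
= 1(cos 135° + i sin 135°)
= -sqrt(2)/2 + (sqrt(2)/2)i


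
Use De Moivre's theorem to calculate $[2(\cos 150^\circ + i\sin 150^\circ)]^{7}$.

By De Moivre: z^n = r^n(cos(nθ) + i sin(nθ))
= 2^7(cos(7*150°) + i sin(7*150°))
= 128(cos 330° + i sin 330°)
= 64*sqrt(3) - 64i


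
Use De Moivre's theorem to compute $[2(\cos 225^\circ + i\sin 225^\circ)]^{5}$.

By De Moivre: z^n = r^n(cos(nθ) + i sin(nθ))
= 2^5(cos(5*225°) + i sin(5*225°))
= 32(cos 45° + i sin 45°)
= 16*sqrt(2) + 16*sqrt(2)i


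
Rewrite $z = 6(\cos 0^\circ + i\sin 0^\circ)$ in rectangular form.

a = r cos θ = 6 * 1 = 6
b = r sin θ = 6 * 0 = 0
z = 6


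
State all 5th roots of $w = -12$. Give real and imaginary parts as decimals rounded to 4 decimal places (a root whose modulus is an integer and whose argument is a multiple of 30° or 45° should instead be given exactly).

|w| = 12, arg(w) = 180°
Root modulus = 12^(1/5) ≈ 1.643752
Root arguments: θ_k = (180° + 360°k)/5 for k = 0, 1, ..., 4
Compute each root as (root modulus)(cos θ_k + i sin θ_k) using full-precision intermediates, then round to 4 decimal places.
Roots: 1.3298 + 0.9662i, -0.5079 + 1.5633i, -1.6438, -0.5079 - 1.5633i, 1.3298 - 0.9662i


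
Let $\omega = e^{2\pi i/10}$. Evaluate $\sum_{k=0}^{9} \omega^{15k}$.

Let ζ = ω^15 = e^(2πi·15/10). Since 10 ∤ 15, ζ ≠ 1.
Sum = Σ_{k=0}^{9} ζ^k = (ζ^10 - 1)/(ζ - 1) = (ω^{15·10} - 1)/(ζ - 1) = (1 - 1)/(ζ - 1) = 0


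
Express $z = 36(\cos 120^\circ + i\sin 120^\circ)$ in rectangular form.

a = r cos θ = 36 * -1/2 = -18
b = r sin θ = 36 * sqrt(3)/2 = 18*sqrt(3)
z = -18 + 18*sqrt(3)i


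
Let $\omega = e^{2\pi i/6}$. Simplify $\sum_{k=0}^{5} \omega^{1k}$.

Let ζ = ω^1 = e^(2πi·1/6). Since 6 ∤ 1, ζ ≠ 1.
Sum = Σ_{k=0}^{5} ζ^k = (ζ^6 - 1)/(ζ - 1) = (ω^{1·6} - 1)/(ζ - 1) = (1 - 1)/(ζ - 1) = 0


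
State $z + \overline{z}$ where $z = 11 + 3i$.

z + conjugate(z) = (a + bi) + (a - bi) = 2a
= 2 * 11 = 22


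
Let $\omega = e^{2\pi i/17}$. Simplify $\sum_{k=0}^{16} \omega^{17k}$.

Since 17 divides 17, ω^17 = (ω^17)^1 = 1^1 = 1, so every term is 1.
Sum = 17 · 1 = 17


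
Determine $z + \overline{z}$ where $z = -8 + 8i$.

z + conjugate(z) = (a + bi) + (a - bi) = 2a
= 2 * (-8) = -16


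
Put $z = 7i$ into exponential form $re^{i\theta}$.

r = |z| = sqrt((0)^2 + (7)^2) = sqrt(0 + 49) = sqrt(49) = 7
a = 0 and b > 0, so z lies on the positive imaginary axis: θ = 90° = π/2
z = 7e^(i*π/2)


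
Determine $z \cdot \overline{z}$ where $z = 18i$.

z * conjugate(z) = |z|^2 = a^2 + b^2
= 0^2 + 18^2 = 324


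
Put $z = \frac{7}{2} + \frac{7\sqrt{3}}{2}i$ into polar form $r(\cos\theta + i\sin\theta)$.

r = |z| = sqrt(a^2 + b^2) = sqrt((7/2)^2 + (7*sqrt(3)/2)^2) = sqrt(49/4 + 147/4) = sqrt(49) = 7
θ = arctan(b/a) = arctan(6.0622/3.5) (quadrant-adjusted) = 60°
z = 7(cos 60° + i sin 60°)


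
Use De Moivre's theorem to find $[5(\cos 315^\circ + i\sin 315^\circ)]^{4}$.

By De Moivre: z^n = r^n(cos(nθ) + i sin(nθ))
= 5^4(cos(4*315°) + i sin(4*315°))
= 625(cos 180° + i sin 180°)
= -625


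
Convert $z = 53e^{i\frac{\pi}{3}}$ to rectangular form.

a = r cos θ = 53 * 1/2 = 53/2
b = r sin θ = 53 * sqrt(3)/2 = 53*sqrt(3)/2
z = 53/2 + (53*sqrt(3)/2)i


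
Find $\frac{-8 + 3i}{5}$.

Divisor is real, so divide each part by 5:
= -8/5 + (3/5)i


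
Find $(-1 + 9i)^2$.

(a + bi)^2 = a^2 - b^2 + 2abi
= (-1)^2 - 9^2 + 2*(-1)*9i
= -80 - 18i


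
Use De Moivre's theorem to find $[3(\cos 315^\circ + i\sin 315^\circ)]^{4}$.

By De Moivre: z^n = r^n(cos(nθ) + i sin(nθ))
= 3^4(cos(4*315°) + i sin(4*315°))
= 81(cos 180° + i sin 180°)
= -81


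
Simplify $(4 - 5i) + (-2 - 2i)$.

(4 + (-2)) + (-5 + (-2))i = 2 - 7i


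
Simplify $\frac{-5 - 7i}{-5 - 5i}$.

Multiply numerator and denominator by conjugate (-5 + 5i):
= (-5 - 7i)(-5 + 5i) / ((-5)^2 + (-5)^2)
= (60 + 10i) / 50
Divide through by 10: (6 + i) / 5
= 6/5 + (1/5)i


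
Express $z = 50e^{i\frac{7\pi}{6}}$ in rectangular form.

a = r cos θ = 50 * -sqrt(3)/2 = -25*sqrt(3)
b = r sin θ = 50 * -1/2 = -25
z = -25*sqrt(3) - 25i


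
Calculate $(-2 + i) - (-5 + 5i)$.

(-2 - (-5)) + (1 - 5)i = 3 - 4i


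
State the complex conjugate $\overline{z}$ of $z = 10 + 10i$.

If z = a + bi, then conjugate(z) = a - bi
conjugate(10 + 10i) = 10 - 10i


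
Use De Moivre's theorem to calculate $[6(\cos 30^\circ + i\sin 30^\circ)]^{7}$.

By De Moivre: z^n = r^n(cos(nθ) + i sin(nθ))
= 6^7(cos(7*30°) + i sin(7*30°))
= 279936(cos 210° + i sin 210°)
= -139968*sqrt(3) - 139968i


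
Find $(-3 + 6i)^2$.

(a + bi)^2 = a^2 - b^2 + 2abi
= (-3)^2 - 6^2 + 2*(-3)*6i
= -27 - 36i


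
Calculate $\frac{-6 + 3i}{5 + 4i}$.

Multiply numerator and denominator by conjugate (5 - 4i):
= (-6 + 3i)(5 - 4i) / (5^2 + 4^2)
= (-18 + 39i) / 41
= -18/41 + (39/41)i


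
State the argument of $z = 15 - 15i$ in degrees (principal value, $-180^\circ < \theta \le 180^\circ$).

θ = arctan(b/a) = arctan(-15/15) (quadrant-adjusted) = -45°


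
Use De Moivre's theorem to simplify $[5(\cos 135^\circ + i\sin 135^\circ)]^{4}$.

By De Moivre: z^n = r^n(cos(nθ) + i sin(nθ))
= 5^4(cos(4*135°) + i sin(4*135°))
= 625(cos 180° + i sin 180°)
= -625


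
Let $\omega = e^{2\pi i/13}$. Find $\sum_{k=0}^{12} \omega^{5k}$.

Let ζ = ω^5 = e^(2πi·5/13). Since 13 ∤ 5, ζ ≠ 1.
Sum = Σ_{k=0}^{12} ζ^k = (ζ^13 - 1)/(ζ - 1) = (ω^{5·13} - 1)/(ζ - 1) = (1 - 1)/(ζ - 1) = 0


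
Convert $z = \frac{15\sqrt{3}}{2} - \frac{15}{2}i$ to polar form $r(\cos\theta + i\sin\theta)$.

r = |z| = sqrt(a^2 + b^2) = sqrt((15*sqrt(3)/2)^2 + (-15/2)^2) = sqrt(675/4 + 225/4) = sqrt(225) = 15
θ = arctan(b/a) = arctan(-7.5/12.9904) (quadrant-adjusted) = 330°
z = 15(cos 330° + i sin 330°)


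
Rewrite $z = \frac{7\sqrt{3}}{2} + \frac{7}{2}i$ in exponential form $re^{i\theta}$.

r = |z| = sqrt((7*sqrt(3)/2)^2 + (7/2)^2) = sqrt(147/4 + 49/4) = sqrt(49) = 7
θ = arctan(b/a) = arctan(3.5/6.0622) (quadrant-adjusted) = 30° = π/6
z = 7e^(i*π/6)


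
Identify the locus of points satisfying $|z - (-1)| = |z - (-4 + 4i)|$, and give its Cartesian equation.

|z - z1| = |z - z2| means z is equidistant from z1 and z2,
i.e. the perpendicular bisector of the segment from (-1, 0) to (-4, 4) (midpoint (-5/2, 2)).
With z = x + yi, square both sides:
(x - (-1))^2 + (y - 0)^2 = (x - (-4))^2 + (y - 4)^2
The x^2 and y^2 terms cancel: -6x + 8y = 32 - 1 = 31
Simplify: 6x - 8y = -31
Locus: Perpendicular bisector of the segment from (-1, 0) to (-4, 4): the line 6x - 8y = -31


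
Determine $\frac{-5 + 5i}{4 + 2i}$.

Multiply numerator and denominator by conjugate (4 - 2i):
= (-5 + 5i)(4 - 2i) / (4^2 + 2^2)
= (-10 + 30i) / 20
Divide through by 10: (-1 + 3i) / 2
= -1/2 + (3/2)i


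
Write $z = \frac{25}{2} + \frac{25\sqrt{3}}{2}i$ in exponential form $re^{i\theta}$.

r = |z| = sqrt((25/2)^2 + (25*sqrt(3)/2)^2) = sqrt(625/4 + 1875/4) = sqrt(625) = 25
θ = arctan(b/a) = arctan(21.6506/12.5) (quadrant-adjusted) = 60° = π/3
z = 25e^(i*π/3)


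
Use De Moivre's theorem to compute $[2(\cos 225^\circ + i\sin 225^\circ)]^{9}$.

By De Moivre: z^n = r^n(cos(nθ) + i sin(nθ))
= 2^9(cos(9*225°) + i sin(9*225°))
= 512(cos 225° + i sin 225°)
= -256*sqrt(2) - 256*sqrt(2)i


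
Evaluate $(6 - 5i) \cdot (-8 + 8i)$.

(a1*a2 - b1*b2) + (a1*b2 + b1*a2)i
= (-48 - (-40)) + (48 + 40)i
= -8 + 88i


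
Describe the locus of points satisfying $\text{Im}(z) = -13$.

Im(z) = y where z = x + yi; the equation y = -13 is satisfied by all points with that y-coordinate
Locus: Horizontal line y = -13


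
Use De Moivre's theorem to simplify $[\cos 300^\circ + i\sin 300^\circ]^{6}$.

By De Moivre: z^n = r^n(cos(nθ) + i sin(nθ))
= 1^6(cos(6*300°) + i sin(6*300°))
= 1(cos 0° + i sin 0°)
= 1


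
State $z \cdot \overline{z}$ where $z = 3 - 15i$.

z * conjugate(z) = |z|^2 = a^2 + b^2
= 3^2 + (-15)^2 = 234


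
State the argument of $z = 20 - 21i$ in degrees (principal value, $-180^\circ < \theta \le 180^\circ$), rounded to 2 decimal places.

θ = arctan(b/a) = arctan(-21/20) (quadrant-adjusted) = -46.40°


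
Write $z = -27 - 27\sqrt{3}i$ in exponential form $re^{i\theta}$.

r = |z| = sqrt((-27)^2 + (-27*sqrt(3))^2) = sqrt(729 + 2187) = sqrt(2916) = 54
θ = arctan(b/a) = arctan(-46.7654/-27) (quadrant-adjusted) = 240° = 4π/3
z = 54e^(i*4π/3)


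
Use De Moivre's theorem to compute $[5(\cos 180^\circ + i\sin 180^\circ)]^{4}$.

By De Moivre: z^n = r^n(cos(nθ) + i sin(nθ))
= 5^4(cos(4*180°) + i sin(4*180°))
= 625(cos 0° + i sin 0°)
= 625


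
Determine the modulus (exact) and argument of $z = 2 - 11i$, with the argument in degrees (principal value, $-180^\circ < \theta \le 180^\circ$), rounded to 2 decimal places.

|z| = sqrt(2^2 + (-11)^2) = sqrt(125)
arg(z) = arctan(b/a) = arctan(-11/2) (quadrant-adjusted) = -79.70°


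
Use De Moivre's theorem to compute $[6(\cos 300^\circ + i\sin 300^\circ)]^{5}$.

By De Moivre: z^n = r^n(cos(nθ) + i sin(nθ))
= 6^5(cos(5*300°) + i sin(5*300°))
= 7776(cos 60° + i sin 60°)
= 3888 + 3888*sqrt(3)i


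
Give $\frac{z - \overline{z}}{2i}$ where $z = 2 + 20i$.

z - conjugate(z) = 2bi
(z - conjugate(z))/(2i) = 2bi/(2i) = b = 20


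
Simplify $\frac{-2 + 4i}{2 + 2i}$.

Multiply numerator and denominator by conjugate (2 - 2i):
= (-2 + 4i)(2 - 2i) / (2^2 + 2^2)
= (4 + 12i) / 8
Divide through by 4: (1 + 3i) / 2
= 1/2 + (3/2)i


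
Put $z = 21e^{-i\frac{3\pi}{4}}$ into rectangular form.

a = r cos θ = 21 * -sqrt(2)/2 = -21*sqrt(2)/2
b = r sin θ = 21 * -sqrt(2)/2 = -21*sqrt(2)/2
z = -21*sqrt(2)/2 - (21*sqrt(2)/2)i


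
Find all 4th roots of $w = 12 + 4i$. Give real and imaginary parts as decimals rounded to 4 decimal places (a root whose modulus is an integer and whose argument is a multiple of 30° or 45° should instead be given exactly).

|w| = sqrt(160) ≈ 12.649111, arg(w) ≈ 18.434949°
Root modulus = sqrt(160)^(1/4) ≈ 1.885884
Root arguments: θ_k = (arg(w) + 360°k)/4 for k = 0, 1, ..., 3
Compute each root as (root modulus)(cos θ_k + i sin θ_k) using full-precision intermediates, then round to 4 decimal places.
Roots: 1.8798 + 0.1515i, -0.1515 + 1.8798i, -1.8798 - 0.1515i, 0.1515 - 1.8798i


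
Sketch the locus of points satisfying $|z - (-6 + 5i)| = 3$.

|z - z0| = r describes a circle centered at z0 with radius r
Here z0 = -6 + 5i and r = 3
Locus: Circle centered at (-6, 5) with radius 3


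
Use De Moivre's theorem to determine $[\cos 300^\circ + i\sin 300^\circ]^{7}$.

By De Moivre: z^n = r^n(cos(nθ) + i sin(nθ))
= 1^7(cos(7*300°) + i sin(7*300°))
= 1(cos 300° + i sin 300°)
= 1/2 - (sqrt(3)/2)i


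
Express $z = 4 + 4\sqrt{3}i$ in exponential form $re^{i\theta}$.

r = |z| = sqrt((4)^2 + (4*sqrt(3))^2) = sqrt(16 + 48) = sqrt(64) = 8
θ = arctan(b/a) = arctan(6.9282/4) (quadrant-adjusted) = 60° = π/3
z = 8e^(i*π/3)


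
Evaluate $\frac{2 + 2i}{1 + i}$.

Multiply numerator and denominator by conjugate (1 - i):
= (2 + 2i)(1 - i) / (1^2 + 1^2)
= (4) / 2
= 2


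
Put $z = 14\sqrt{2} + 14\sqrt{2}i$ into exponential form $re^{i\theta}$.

r = |z| = sqrt((14*sqrt(2))^2 + (14*sqrt(2))^2) = sqrt(392 + 392) = sqrt(784) = 28
θ = arctan(b/a) = arctan(19.799/19.799) (quadrant-adjusted) = 45° = π/4
z = 28e^(i*π/4)


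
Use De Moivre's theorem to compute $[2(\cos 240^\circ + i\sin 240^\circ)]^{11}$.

By De Moivre: z^n = r^n(cos(nθ) + i sin(nθ))
= 2^11(cos(11*240°) + i sin(11*240°))
= 2048(cos 120° + i sin 120°)
= -1024 + 1024*sqrt(3)i


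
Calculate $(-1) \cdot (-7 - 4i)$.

(a1*a2 - b1*b2) + (a1*b2 + b1*a2)i
= (7 - 0) + (4 + 0)i
= 7 + 4i


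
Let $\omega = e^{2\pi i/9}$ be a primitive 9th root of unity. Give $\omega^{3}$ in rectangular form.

ω^3 = e^(2πi·3/9) = e^(i·2π/3)
= cos(2π/3) + i sin(2π/3)
= -1/2 + (sqrt(3)/2)i


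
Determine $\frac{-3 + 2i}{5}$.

Divisor is real, so divide each part by 5:
= -3/5 + (2/5)i


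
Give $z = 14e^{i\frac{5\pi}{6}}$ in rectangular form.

a = r cos θ = 14 * -sqrt(3)/2 = -7*sqrt(3)
b = r sin θ = 14 * 1/2 = 7
z = -7*sqrt(3) + 7i


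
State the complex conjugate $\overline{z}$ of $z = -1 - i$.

If z = a + bi, then conjugate(z) = a - bi
conjugate(-1 - i) = -1 + i


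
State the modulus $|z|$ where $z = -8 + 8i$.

|z| = sqrt(a^2 + b^2) = sqrt((-8)^2 + 8^2) = sqrt(128) = sqrt(128)


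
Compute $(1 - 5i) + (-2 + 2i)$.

(1 + (-2)) + (-5 + 2)i = -1 - 3i


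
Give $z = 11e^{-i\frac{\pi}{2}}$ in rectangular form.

a = r cos θ = 11 * 0 = 0
b = r sin θ = 11 * -1 = -11
z = -11i


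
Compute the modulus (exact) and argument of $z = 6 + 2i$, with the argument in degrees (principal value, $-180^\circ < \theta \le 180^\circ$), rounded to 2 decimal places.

|z| = sqrt(6^2 + 2^2) = sqrt(40)
arg(z) = arctan(b/a) = arctan(2/6) (quadrant-adjusted) = 18.43°


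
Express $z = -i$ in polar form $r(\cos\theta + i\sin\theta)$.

r = |z| = sqrt(a^2 + b^2) = sqrt((0)^2 + (-1)^2) = sqrt(0 + 1) = sqrt(1) = 1
a = 0 and b < 0, so z lies on the negative imaginary axis: θ = 270°
z = 1(cos 270° + i sin 270°)


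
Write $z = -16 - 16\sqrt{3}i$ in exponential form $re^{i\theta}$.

r = |z| = sqrt((-16)^2 + (-16*sqrt(3))^2) = sqrt(256 + 768) = sqrt(1024) = 32
θ = arctan(b/a) = arctan(-27.7128/-16) (quadrant-adjusted) = 240° = 4π/3
z = 32e^(i*4π/3)


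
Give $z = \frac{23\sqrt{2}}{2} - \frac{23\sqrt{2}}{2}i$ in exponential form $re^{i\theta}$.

r = |z| = sqrt((23*sqrt(2)/2)^2 + (-23*sqrt(2)/2)^2) = sqrt(529/2 + 529/2) = sqrt(529) = 23
θ = arctan(b/a) = arctan(-16.2635/16.2635) (quadrant-adjusted) = -45° = -π/4
z = 23e^(-i*π/4)


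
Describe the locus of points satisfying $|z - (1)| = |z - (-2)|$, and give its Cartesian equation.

|z - z1| = |z - z2| means z is equidistant from z1 and z2,
i.e. the perpendicular bisector of the segment from (1, 0) to (-2, 0) (midpoint (-1/2, 0)).
With z = x + yi, square both sides:
(x - 1)^2 + (y - 0)^2 = (x - (-2))^2 + (y - 0)^2
The x^2 and y^2 terms cancel: -6x + 0y = 4 - 1 = 3
Simplify: x = -1/2
Locus: Perpendicular bisector of the segment from (1, 0) to (-2, 0): the line x = -1/2


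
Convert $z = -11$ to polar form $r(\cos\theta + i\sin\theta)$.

r = |z| = sqrt(a^2 + b^2) = sqrt((-11)^2 + (0)^2) = sqrt(121 + 0) = sqrt(121) = 11
b = 0 and a < 0, so z lies on the negative real axis: θ = 180°
z = 11(cos 180° + i sin 180°)


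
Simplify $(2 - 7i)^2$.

(a + bi)^2 = a^2 - b^2 + 2abi
= 2^2 - (-7)^2 + 2*2*(-7)i
= -45 - 28i


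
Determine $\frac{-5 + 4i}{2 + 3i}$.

Multiply numerator and denominator by conjugate (2 - 3i):
= (-5 + 4i)(2 - 3i) / (2^2 + 3^2)
= (2 + 23i) / 13
= 2/13 + (23/13)i


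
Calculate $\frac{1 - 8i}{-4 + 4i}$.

Multiply numerator and denominator by conjugate (-4 - 4i):
= (1 - 8i)(-4 - 4i) / ((-4)^2 + 4^2)
= (-36 + 28i) / 32
Divide through by 4: (-9 + 7i) / 8
= -9/8 + (7/8)i


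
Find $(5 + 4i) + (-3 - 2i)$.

(5 + (-3)) + (4 + (-2))i = 2 + 2i


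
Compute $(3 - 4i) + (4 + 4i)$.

(3 + 4) + (-4 + 4)i = 7


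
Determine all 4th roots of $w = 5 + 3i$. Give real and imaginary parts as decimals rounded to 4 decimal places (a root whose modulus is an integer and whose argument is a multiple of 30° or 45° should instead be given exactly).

|w| = sqrt(34) ≈ 5.830952, arg(w) ≈ 30.963757°
Root modulus = sqrt(34)^(1/4) ≈ 1.553942
Root arguments: θ_k = (arg(w) + 360°k)/4 for k = 0, 1, ..., 3
Compute each root as (root modulus)(cos θ_k + i sin θ_k) using full-precision intermediates, then round to 4 decimal places.
Roots: 1.5398 + 0.2093i, -0.2093 + 1.5398i, -1.5398 - 0.2093i, 0.2093 - 1.5398i


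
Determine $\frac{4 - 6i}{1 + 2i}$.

Multiply numerator and denominator by conjugate (1 - 2i):
= (4 - 6i)(1 - 2i) / (1^2 + 2^2)
= (-8 - 14i) / 5
= -8/5 - (14/5)i


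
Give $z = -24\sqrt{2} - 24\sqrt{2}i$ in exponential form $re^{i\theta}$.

r = |z| = sqrt((-24*sqrt(2))^2 + (-24*sqrt(2))^2) = sqrt(1152 + 1152) = sqrt(2304) = 48
θ = arctan(b/a) = arctan(-33.9411/-33.9411) (quadrant-adjusted) = -135° = -3π/4
z = 48e^(-i*3π/4)


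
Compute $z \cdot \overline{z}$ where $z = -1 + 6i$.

z * conjugate(z) = |z|^2 = a^2 + b^2
= (-1)^2 + 6^2 = 37


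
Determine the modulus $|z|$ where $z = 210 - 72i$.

|z| = sqrt(a^2 + b^2) = sqrt(210^2 + (-72)^2) = sqrt(49284) = 222


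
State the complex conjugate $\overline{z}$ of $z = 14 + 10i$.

If z = a + bi, then conjugate(z) = a - bi
conjugate(14 + 10i) = 14 - 10i


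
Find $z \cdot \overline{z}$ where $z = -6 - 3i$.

z * conjugate(z) = |z|^2 = a^2 + b^2
= (-6)^2 + (-3)^2 = 45


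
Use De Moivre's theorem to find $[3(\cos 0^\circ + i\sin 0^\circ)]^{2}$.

By De Moivre: z^n = r^n(cos(nθ) + i sin(nθ))
= 3^2(cos(2*0°) + i sin(2*0°))
= 9(cos 0° + i sin 0°)
= 9


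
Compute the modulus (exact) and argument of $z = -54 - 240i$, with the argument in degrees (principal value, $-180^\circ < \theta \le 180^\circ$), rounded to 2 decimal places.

|z| = sqrt((-54)^2 + (-240)^2) = 246
arg(z) = arctan(b/a) = arctan(-240/-54) (quadrant-adjusted) = -102.68°


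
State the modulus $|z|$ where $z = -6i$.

|z| = sqrt(a^2 + b^2) = sqrt(0^2 + (-6)^2) = sqrt(36) = 6


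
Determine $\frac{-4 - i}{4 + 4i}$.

Multiply numerator and denominator by conjugate (4 - 4i):
= (-4 - i)(4 - 4i) / (4^2 + 4^2)
= (-20 + 12i) / 32
Divide through by 4: (-5 + 3i) / 8
= -5/8 + (3/8)i


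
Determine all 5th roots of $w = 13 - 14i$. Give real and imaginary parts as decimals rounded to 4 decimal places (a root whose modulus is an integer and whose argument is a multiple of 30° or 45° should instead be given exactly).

|w| = sqrt(365) ≈ 19.104973, arg(w) ≈ 312.878904°
Root modulus = sqrt(365)^(1/5) ≈ 1.803970
Root arguments: θ_k = (arg(w) + 360°k)/5 for k = 0, 1, ..., 4
Compute each root as (root modulus)(cos θ_k + i sin θ_k) using full-precision intermediates, then round to 4 decimal places.
Roots: 0.8309 + 1.6012i, -1.2661 + 1.2850i, -1.6134 - 0.8071i, 0.2690 - 1.7838i, 1.7796 - 0.2954i


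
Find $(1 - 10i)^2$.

(a + bi)^2 = a^2 - b^2 + 2abi
= 1^2 - (-10)^2 + 2*1*(-10)i
= -99 - 20i


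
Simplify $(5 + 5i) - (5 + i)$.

(5 - 5) + (5 - 1)i = 4i


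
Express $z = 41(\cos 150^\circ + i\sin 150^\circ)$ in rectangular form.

a = r cos θ = 41 * -sqrt(3)/2 = -41*sqrt(3)/2
b = r sin θ = 41 * 1/2 = 41/2
z = -41*sqrt(3)/2 + (41/2)i


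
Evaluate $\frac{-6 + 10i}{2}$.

Divisor is real, so divide each part by 2:
= -3 + 5i


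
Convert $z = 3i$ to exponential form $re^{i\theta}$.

r = |z| = sqrt((0)^2 + (3)^2) = sqrt(0 + 9) = sqrt(9) = 3
a = 0 and b > 0, so z lies on the positive imaginary axis: θ = 90° = π/2
z = 3e^(i*π/2)


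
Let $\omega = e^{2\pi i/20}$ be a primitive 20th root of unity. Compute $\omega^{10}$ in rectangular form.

ω^10 = e^(2πi·10/20) = e^(i·1π)
= cos(1π) + i sin(1π)
= -1


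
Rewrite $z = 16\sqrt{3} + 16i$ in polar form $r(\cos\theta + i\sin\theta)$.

r = |z| = sqrt(a^2 + b^2) = sqrt((16*sqrt(3))^2 + (16)^2) = sqrt(768 + 256) = sqrt(1024) = 32
θ = arctan(b/a) = arctan(16/27.7128) (quadrant-adjusted) = 30°
z = 32(cos 30° + i sin 30°)


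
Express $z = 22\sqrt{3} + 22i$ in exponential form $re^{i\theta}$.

r = |z| = sqrt((22*sqrt(3))^2 + (22)^2) = sqrt(1452 + 484) = sqrt(1936) = 44
θ = arctan(b/a) = arctan(22/38.1051) (quadrant-adjusted) = 30° = π/6
z = 44e^(i*π/6)


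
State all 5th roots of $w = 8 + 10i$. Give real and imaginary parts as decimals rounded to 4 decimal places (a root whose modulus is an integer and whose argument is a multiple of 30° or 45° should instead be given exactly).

|w| = sqrt(164) ≈ 12.806248, arg(w) ≈ 51.340192°
Root modulus = sqrt(164)^(1/5) ≈ 1.665269
Root arguments: θ_k = (arg(w) + 360°k)/5 for k = 0, 1, ..., 4
Compute each root as (root modulus)(cos θ_k + i sin θ_k) using full-precision intermediates, then round to 4 decimal places.
Roots: 1.6386 + 0.2968i, 0.2240 + 1.6501i, -1.5001 + 0.7230i, -1.1512 - 1.2033i, 0.7887 - 1.4667i


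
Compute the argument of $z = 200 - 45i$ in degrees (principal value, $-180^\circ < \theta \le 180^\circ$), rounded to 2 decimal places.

θ = arctan(b/a) = arctan(-45/200) (quadrant-adjusted) = -12.68°


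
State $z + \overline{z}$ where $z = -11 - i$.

z + conjugate(z) = (a + bi) + (a - bi) = 2a
= 2 * (-11) = -22


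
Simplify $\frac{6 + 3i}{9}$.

Divisor is real, so divide each part by 9:
= 2/3 + (1/3)i


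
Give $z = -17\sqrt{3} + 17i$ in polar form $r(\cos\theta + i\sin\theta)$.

r = |z| = sqrt(a^2 + b^2) = sqrt((-17*sqrt(3))^2 + (17)^2) = sqrt(867 + 289) = sqrt(1156) = 34
θ = arctan(b/a) = arctan(17/-29.4449) (quadrant-adjusted) = 150°
z = 34(cos 150° + i sin 150°)


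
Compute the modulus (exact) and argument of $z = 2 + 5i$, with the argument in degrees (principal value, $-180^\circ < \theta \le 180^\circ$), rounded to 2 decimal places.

|z| = sqrt(2^2 + 5^2) = sqrt(29)
arg(z) = arctan(b/a) = arctan(5/2) (quadrant-adjusted) = 68.20°


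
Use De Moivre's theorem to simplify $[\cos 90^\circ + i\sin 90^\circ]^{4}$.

By De Moivre: z^n = r^n(cos(nθ) + i sin(nθ))
= 1^4(cos(4*90°) + i sin(4*90°))
= 1(cos 0° + i sin 0°)
= 1


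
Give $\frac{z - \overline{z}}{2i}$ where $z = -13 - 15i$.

z - conjugate(z) = 2bi
(z - conjugate(z))/(2i) = 2bi/(2i) = b = -15


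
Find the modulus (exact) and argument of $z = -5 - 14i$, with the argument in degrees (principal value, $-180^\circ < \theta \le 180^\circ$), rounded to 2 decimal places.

|z| = sqrt((-5)^2 + (-14)^2) = sqrt(221)
arg(z) = arctan(b/a) = arctan(-14/-5) (quadrant-adjusted) = -109.65°


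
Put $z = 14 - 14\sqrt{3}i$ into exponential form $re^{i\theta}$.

r = |z| = sqrt((14)^2 + (-14*sqrt(3))^2) = sqrt(196 + 588) = sqrt(784) = 28
θ = arctan(b/a) = arctan(-24.2487/14) (quadrant-adjusted) = -60° = -π/3
z = 28e^(-i*π/3)


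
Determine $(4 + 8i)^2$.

(a + bi)^2 = a^2 - b^2 + 2abi
= 4^2 - 8^2 + 2*4*8i
= -48 + 64i


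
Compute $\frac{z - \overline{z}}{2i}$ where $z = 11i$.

z - conjugate(z) = 2bi
(z - conjugate(z))/(2i) = 2bi/(2i) = b = 11


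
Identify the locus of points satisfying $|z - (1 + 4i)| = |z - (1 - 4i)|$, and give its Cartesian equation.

|z - z1| = |z - z2| means z is equidistant from z1 and z2,
i.e. the perpendicular bisector of the segment from (1, 4) to (1, -4) (midpoint (1, 0)).
With z = x + yi, square both sides:
(x - 1)^2 + (y - 4)^2 = (x - 1)^2 + (y - (-4))^2
The x^2 and y^2 terms cancel: 0x + (-16)y = 17 - 17 = 0
Simplify: y = 0
Locus: Perpendicular bisector of the segment from (1, 4) to (1, -4): the line y = 0


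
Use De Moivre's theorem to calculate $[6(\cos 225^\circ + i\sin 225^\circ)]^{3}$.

By De Moivre: z^n = r^n(cos(nθ) + i sin(nθ))
= 6^3(cos(3*225°) + i sin(3*225°))
= 216(cos 315° + i sin 315°)
= 108*sqrt(2) - 108*sqrt(2)i


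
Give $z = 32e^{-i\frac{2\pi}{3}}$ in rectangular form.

a = r cos θ = 32 * -1/2 = -16
b = r sin θ = 32 * -sqrt(3)/2 = -16*sqrt(3)
z = -16 - 16*sqrt(3)i


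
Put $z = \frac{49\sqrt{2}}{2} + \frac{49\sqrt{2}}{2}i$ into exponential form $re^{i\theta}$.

r = |z| = sqrt((49*sqrt(2)/2)^2 + (49*sqrt(2)/2)^2) = sqrt(2401/2 + 2401/2) = sqrt(2401) = 49
θ = arctan(b/a) = arctan(34.6482/34.6482) (quadrant-adjusted) = 45° = π/4
z = 49e^(i*π/4)


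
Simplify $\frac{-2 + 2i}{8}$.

Divisor is real, so divide each part by 8:
= -1/4 + (1/4)i


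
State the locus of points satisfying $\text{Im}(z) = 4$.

Im(z) = y where z = x + yi; the equation y = 4 is satisfied by all points with that y-coordinate
Locus: Horizontal line y = 4


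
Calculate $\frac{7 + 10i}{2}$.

Divisor is real, so divide each part by 2:
= 7/2 + 5i


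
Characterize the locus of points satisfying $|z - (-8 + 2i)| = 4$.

|z - z0| = r describes a circle centered at z0 with radius r
Here z0 = -8 + 2i and r = 4
Locus: Circle centered at (-8, 2) with radius 4


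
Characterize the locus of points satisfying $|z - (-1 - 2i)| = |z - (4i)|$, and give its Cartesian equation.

|z - z1| = |z - z2| means z is equidistant from z1 and z2,
i.e. the perpendicular bisector of the segment from (-1, -2) to (0, 4) (midpoint (-1/2, 1)).
With z = x + yi, square both sides:
(x - (-1))^2 + (y - (-2))^2 = (x - 0)^2 + (y - 4)^2
The x^2 and y^2 terms cancel: 2x + 12y = 16 - 5 = 11
Simplify: 2x + 12y = 11
Locus: Perpendicular bisector of the segment from (-1, -2) to (0, 4): the line 2x + 12y = 11


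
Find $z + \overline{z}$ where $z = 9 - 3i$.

z + conjugate(z) = (a + bi) + (a - bi) = 2a
= 2 * 9 = 18


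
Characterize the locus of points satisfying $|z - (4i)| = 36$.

|z - z0| = r describes a circle centered at z0 with radius r
Here z0 = 4i and r = 36
Locus: Circle centered at (0, 4) with radius 36


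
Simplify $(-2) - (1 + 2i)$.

(-2 - 1) + (0 - 2)i = -3 - 2i


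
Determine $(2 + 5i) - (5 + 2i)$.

(2 - 5) + (5 - 2)i = -3 + 3i


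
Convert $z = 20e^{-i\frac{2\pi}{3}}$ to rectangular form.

a = r cos θ = 20 * -1/2 = -10
b = r sin θ = 20 * -sqrt(3)/2 = -10*sqrt(3)
z = -10 - 10*sqrt(3)i


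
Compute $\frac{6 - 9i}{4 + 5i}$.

Multiply numerator and denominator by conjugate (4 - 5i):
= (6 - 9i)(4 - 5i) / (4^2 + 5^2)
= (-21 - 66i) / 41
= -21/41 - (66/41)i


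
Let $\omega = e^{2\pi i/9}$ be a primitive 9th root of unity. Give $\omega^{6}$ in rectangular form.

ω^6 = e^(2πi·6/9) = e^(i·4π/3)
= cos(4π/3) + i sin(4π/3)
= -1/2 - (sqrt(3)/2)i


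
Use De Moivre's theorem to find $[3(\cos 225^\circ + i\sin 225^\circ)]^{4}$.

By De Moivre: z^n = r^n(cos(nθ) + i sin(nθ))
= 3^4(cos(4*225°) + i sin(4*225°))
= 81(cos 180° + i sin 180°)
= -81


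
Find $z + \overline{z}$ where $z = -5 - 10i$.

z + conjugate(z) = (a + bi) + (a - bi) = 2a
= 2 * (-5) = -10


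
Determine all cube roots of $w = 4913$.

|w| = 4913, arg(w) = 0°
Root modulus = 4913^(1/3) = 17
Root arguments: θ_k = (0° + 360°k)/3 for k = 0, 1, ..., 2
Roots: 17, -17/2 + (17*sqrt(3)/2)i, -17/2 - (17*sqrt(3)/2)i


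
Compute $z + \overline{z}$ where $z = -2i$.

z + conjugate(z) = (a + bi) + (a - bi) = 2a
= 2 * 0 = 0


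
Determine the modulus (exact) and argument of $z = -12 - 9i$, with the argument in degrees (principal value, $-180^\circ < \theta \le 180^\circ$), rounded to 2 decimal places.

|z| = sqrt((-12)^2 + (-9)^2) = 15
arg(z) = arctan(b/a) = arctan(-9/-12) (quadrant-adjusted) = -143.13°


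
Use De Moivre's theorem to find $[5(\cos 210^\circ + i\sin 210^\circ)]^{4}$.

By De Moivre: z^n = r^n(cos(nθ) + i sin(nθ))
= 5^4(cos(4*210°) + i sin(4*210°))
= 625(cos 120° + i sin 120°)
= -625/2 + (625*sqrt(3)/2)i


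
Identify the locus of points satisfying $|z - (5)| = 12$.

|z - z0| = r describes a circle centered at z0 with radius r
Here z0 = 5 and r = 12
Locus: Circle centered at (5, 0) with radius 12


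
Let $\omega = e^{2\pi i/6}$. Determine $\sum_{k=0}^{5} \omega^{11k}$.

Let ζ = ω^11 = e^(2πi·11/6). Since 6 ∤ 11, ζ ≠ 1.
Sum = Σ_{k=0}^{5} ζ^k = (ζ^6 - 1)/(ζ - 1) = (ω^{11·6} - 1)/(ζ - 1) = (1 - 1)/(ζ - 1) = 0


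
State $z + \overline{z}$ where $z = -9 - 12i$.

z + conjugate(z) = (a + bi) + (a - bi) = 2a
= 2 * (-9) = -18


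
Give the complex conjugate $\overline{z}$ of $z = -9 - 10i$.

If z = a + bi, then conjugate(z) = a - bi
conjugate(-9 - 10i) = -9 + 10i


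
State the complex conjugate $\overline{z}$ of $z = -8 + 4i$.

If z = a + bi, then conjugate(z) = a - bi
conjugate(-8 + 4i) = -8 - 4i


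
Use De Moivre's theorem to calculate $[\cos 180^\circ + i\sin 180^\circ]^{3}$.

By De Moivre: z^n = r^n(cos(nθ) + i sin(nθ))
= 1^3(cos(3*180°) + i sin(3*180°))
= 1(cos 180° + i sin 180°)
= -1


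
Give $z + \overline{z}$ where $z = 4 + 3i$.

z + conjugate(z) = (a + bi) + (a - bi) = 2a
= 2 * 4 = 8


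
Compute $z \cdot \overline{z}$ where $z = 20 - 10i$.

z * conjugate(z) = |z|^2 = a^2 + b^2
= 20^2 + (-10)^2 = 500


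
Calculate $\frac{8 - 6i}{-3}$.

Divisor is real, so divide each part by -3:
= -8/3 + 2i


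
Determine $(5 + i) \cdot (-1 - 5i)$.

(a1*a2 - b1*b2) + (a1*b2 + b1*a2)i
= (-5 - (-5)) + (-25 + (-1))i
= -26i


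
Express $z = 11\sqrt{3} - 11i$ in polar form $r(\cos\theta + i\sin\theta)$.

r = |z| = sqrt(a^2 + b^2) = sqrt((11*sqrt(3))^2 + (-11)^2) = sqrt(363 + 121) = sqrt(484) = 22
θ = arctan(b/a) = arctan(-11/19.0526) (quadrant-adjusted) = 330°
z = 22(cos 330° + i sin 330°)


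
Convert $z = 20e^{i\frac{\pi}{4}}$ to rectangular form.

a = r cos θ = 20 * sqrt(2)/2 = 10*sqrt(2)
b = r sin θ = 20 * sqrt(2)/2 = 10*sqrt(2)
z = 10*sqrt(2) + 10*sqrt(2)i


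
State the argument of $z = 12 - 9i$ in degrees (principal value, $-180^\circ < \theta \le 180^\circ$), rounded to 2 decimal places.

θ = arctan(b/a) = arctan(-9/12) (quadrant-adjusted) = -36.87°


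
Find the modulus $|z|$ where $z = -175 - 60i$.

|z| = sqrt(a^2 + b^2) = sqrt((-175)^2 + (-60)^2) = sqrt(34225) = 185


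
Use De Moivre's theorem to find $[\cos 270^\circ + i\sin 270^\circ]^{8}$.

By De Moivre: z^n = r^n(cos(nθ) + i sin(nθ))
= 1^8(cos(8*270°) + i sin(8*270°))
= 1(cos 0° + i sin 0°)
= 1


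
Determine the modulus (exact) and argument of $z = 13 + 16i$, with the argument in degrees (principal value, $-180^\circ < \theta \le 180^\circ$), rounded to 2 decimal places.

|z| = sqrt(13^2 + 16^2) = sqrt(425)
arg(z) = arctan(b/a) = arctan(16/13) (quadrant-adjusted) = 50.91°


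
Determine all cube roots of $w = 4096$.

|w| = 4096, arg(w) = 0°
Root modulus = 4096^(1/3) = 16
Root arguments: θ_k = (0° + 360°k)/3 for k = 0, 1, ..., 2
Roots: 16, -8 + 8*sqrt(3)i, -8 - 8*sqrt(3)i


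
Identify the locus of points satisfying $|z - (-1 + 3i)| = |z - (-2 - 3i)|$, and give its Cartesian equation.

|z - z1| = |z - z2| means z is equidistant from z1 and z2,
i.e. the perpendicular bisector of the segment from (-1, 3) to (-2, -3) (midpoint (-3/2, 0)).
With z = x + yi, square both sides:
(x - (-1))^2 + (y - 3)^2 = (x - (-2))^2 + (y - (-3))^2
The x^2 and y^2 terms cancel: -2x + (-12)y = 13 - 10 = 3
Simplify: 2x + 12y = -3
Locus: Perpendicular bisector of the segment from (-1, 3) to (-2, -3): the line 2x + 12y = -3


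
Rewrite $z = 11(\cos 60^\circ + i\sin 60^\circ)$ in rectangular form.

a = r cos θ = 11 * 1/2 = 11/2
b = r sin θ = 11 * sqrt(3)/2 = 11*sqrt(3)/2
z = 11/2 + (11*sqrt(3)/2)i


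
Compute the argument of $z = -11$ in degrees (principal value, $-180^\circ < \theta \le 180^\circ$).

b = 0 and a < 0, so z lies on the negative real axis: θ = 180°


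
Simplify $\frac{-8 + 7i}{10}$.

Divisor is real, so divide each part by 10:
= -4/5 + (7/10)i


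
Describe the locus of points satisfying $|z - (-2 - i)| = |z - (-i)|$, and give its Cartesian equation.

|z - z1| = |z - z2| means z is equidistant from z1 and z2,
i.e. the perpendicular bisector of the segment from (-2, -1) to (0, -1) (midpoint (-1, -1)).
With z = x + yi, square both sides:
(x - (-2))^2 + (y - (-1))^2 = (x - 0)^2 + (y - (-1))^2
The x^2 and y^2 terms cancel: 4x + 0y = 1 - 5 = -4
Simplify: x = -1
Locus: Perpendicular bisector of the segment from (-2, -1) to (0, -1): the line x = -1


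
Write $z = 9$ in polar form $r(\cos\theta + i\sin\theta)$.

r = |z| = sqrt(a^2 + b^2) = sqrt((9)^2 + (0)^2) = sqrt(81 + 0) = sqrt(81) = 9
b = 0 and a > 0, so z lies on the positive real axis: θ = 0°
z = 9(cos 0° + i sin 0°)


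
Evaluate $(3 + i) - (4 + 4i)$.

(3 - 4) + (1 - 4)i = -1 - 3i


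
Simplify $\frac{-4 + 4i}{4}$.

Divisor is real, so divide each part by 4:
= -1 + i


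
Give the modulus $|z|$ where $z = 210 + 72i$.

|z| = sqrt(a^2 + b^2) = sqrt(210^2 + 72^2) = sqrt(49284) = 222


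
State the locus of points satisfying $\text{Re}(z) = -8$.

Re(z) = x where z = x + yi; the equation x = -8 is satisfied by all points with that x-coordinate
Locus: Vertical line x = -8


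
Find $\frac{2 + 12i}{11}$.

Divisor is real, so divide each part by 11:
= 2/11 + (12/11)i


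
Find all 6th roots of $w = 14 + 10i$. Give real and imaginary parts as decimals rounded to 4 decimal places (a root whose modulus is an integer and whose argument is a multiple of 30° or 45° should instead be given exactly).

|w| = sqrt(296) ≈ 17.204651, arg(w) ≈ 35.537678°
Root modulus = sqrt(296)^(1/6) ≈ 1.606723
Root arguments: θ_k = (arg(w) + 360°k)/6 for k = 0, 1, ..., 5
Compute each root as (root modulus)(cos θ_k + i sin θ_k) using full-precision intermediates, then round to 4 decimal places.
Roots: 1.5981 + 0.1658i, 0.6555 + 1.4669i, -0.9427 + 1.3011i, -1.5981 - 0.1658i, -0.6555 - 1.4669i, 0.9427 - 1.3011i


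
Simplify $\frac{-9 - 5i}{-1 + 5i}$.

Multiply numerator and denominator by conjugate (-1 - 5i):
= (-9 - 5i)(-1 - 5i) / ((-1)^2 + 5^2)
= (-16 + 50i) / 26
Divide through by 2: (-8 + 25i) / 13
= -8/13 + (25/13)i


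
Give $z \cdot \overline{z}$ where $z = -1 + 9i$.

z * conjugate(z) = |z|^2 = a^2 + b^2
= (-1)^2 + 9^2 = 82


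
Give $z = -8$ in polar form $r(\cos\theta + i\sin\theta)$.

r = |z| = sqrt(a^2 + b^2) = sqrt((-8)^2 + (0)^2) = sqrt(64 + 0) = sqrt(64) = 8
b = 0 and a < 0, so z lies on the negative real axis: θ = 180°
z = 8(cos 180° + i sin 180°)


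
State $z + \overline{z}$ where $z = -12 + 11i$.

z + conjugate(z) = (a + bi) + (a - bi) = 2a
= 2 * (-12) = -24


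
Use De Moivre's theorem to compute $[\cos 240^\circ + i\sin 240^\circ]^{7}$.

By De Moivre: z^n = r^n(cos(nθ) + i sin(nθ))
= 1^7(cos(7*240°) + i sin(7*240°))
= 1(cos 240° + i sin 240°)
= -1/2 - (sqrt(3)/2)i


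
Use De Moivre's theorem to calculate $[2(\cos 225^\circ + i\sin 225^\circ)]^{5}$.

By De Moivre: z^n = r^n(cos(nθ) + i sin(nθ))
= 2^5(cos(5*225°) + i sin(5*225°))
= 32(cos 45° + i sin 45°)
= 16*sqrt(2) + 16*sqrt(2)i


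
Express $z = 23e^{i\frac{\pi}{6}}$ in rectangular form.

a = r cos θ = 23 * sqrt(3)/2 = 23*sqrt(3)/2
b = r sin θ = 23 * 1/2 = 23/2
z = 23*sqrt(3)/2 + (23/2)i


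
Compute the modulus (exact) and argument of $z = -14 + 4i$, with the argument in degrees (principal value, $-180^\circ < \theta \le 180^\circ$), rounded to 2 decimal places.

|z| = sqrt((-14)^2 + 4^2) = sqrt(212)
arg(z) = arctan(b/a) = arctan(4/-14) (quadrant-adjusted) = 164.05°


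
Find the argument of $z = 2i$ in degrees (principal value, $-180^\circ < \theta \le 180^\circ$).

a = 0 and b > 0, so z lies on the positive imaginary axis: θ = 90°


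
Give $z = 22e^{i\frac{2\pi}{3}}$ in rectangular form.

a = r cos θ = 22 * -1/2 = -11
b = r sin θ = 22 * sqrt(3)/2 = 11*sqrt(3)
z = -11 + 11*sqrt(3)i


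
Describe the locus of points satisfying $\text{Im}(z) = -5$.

Im(z) = y where z = x + yi; the equation y = -5 is satisfied by all points with that y-coordinate
Locus: Horizontal line y = -5


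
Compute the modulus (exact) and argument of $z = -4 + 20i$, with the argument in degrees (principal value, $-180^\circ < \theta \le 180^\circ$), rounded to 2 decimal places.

|z| = sqrt((-4)^2 + 20^2) = sqrt(416)
arg(z) = arctan(b/a) = arctan(20/-4) (quadrant-adjusted) = 101.31°
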